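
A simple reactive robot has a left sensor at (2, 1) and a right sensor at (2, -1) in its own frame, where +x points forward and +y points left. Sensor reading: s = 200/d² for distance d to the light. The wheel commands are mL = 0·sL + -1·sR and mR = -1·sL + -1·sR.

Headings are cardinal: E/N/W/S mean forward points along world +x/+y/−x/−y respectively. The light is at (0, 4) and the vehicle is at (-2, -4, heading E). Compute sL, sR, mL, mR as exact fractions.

left sensor world pos  = (0, -3); dL² = 49
right sensor world pos = (0, -5); dR² = 81
sL = 200/49 = 200/49
sR = 200/81 = 200/81
mL = 0·sL + -1·sR = -200/81
mR = -1·sL + -1·sR = -26000/3969

200/49 200/81 -200/81 -26000/3969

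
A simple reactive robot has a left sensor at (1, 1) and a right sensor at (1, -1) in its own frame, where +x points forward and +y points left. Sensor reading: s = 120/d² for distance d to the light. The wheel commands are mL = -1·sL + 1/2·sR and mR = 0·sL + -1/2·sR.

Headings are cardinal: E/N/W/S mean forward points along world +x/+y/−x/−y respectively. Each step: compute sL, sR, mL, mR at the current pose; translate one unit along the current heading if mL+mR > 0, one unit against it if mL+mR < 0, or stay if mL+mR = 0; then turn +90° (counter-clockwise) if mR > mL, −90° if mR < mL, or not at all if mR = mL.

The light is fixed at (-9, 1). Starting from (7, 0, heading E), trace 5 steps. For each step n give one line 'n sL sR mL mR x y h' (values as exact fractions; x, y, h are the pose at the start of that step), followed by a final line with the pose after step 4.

0 120/289 120/293 -17820/84677 -60/293 7 0 E
1 30/49 15/32 -1185/3136 -15/64 6 0 N
2 24/41 120/197 -2268/8077 -60/197 6 -1 W
3 60/113 12/29 -1062/3277 -6/29 7 -1 N
4 120/241 120/229 -13020/55189 -60/229 7 -2 W
final 8 -2 N

n=0: pose=(7,0,E); sL=120/289, sR=120/293; mL=-17820/84677, mR=-60/293; mL+mR=-120/289 → advance -1; mR−mL=480/84677 → turn +1·90°
n=1: pose=(6,0,N); sL=30/49, sR=15/32; mL=-1185/3136, mR=-15/64; mL+mR=-30/49 → advance -1; mR−mL=225/1568 → turn +1·90°
n=2: pose=(6,-1,W); sL=24/41, sR=120/197; mL=-2268/8077, mR=-60/197; mL+mR=-24/41 → advance -1; mR−mL=-192/8077 → turn -1·90°
n=3: pose=(7,-1,N); sL=60/113, sR=12/29; mL=-1062/3277, mR=-6/29; mL+mR=-60/113 → advance -1; mR−mL=384/3277 → turn +1·90°
n=4: pose=(7,-2,W); sL=120/241, sR=120/229; mL=-13020/55189, mR=-60/229; mL+mR=-120/241 → advance -1; mR−mL=-1440/55189 → turn -1·90°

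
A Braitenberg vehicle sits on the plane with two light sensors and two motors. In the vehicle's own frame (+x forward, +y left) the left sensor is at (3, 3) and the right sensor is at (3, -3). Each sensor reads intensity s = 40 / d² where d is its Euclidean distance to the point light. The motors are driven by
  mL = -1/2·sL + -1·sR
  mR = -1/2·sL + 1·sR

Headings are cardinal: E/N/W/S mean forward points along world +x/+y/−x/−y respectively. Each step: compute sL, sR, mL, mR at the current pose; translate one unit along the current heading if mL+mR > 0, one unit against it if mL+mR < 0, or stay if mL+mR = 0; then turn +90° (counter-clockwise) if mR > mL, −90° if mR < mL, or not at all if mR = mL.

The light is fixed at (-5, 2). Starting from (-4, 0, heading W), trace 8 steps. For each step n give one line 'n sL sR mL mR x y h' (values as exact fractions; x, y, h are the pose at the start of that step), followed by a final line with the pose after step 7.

0 40/29 8 -252/29 212/29 -4 0 W
1 4/5 20/13 -126/65 74/65 -3 0 S
2 40/29 40/41 -1980/1189 340/1189 -3 1 E
3 5 2 -9/2 -1/2 -4 1 N
4 40/29 8 -252/29 212/29 -4 0 W
5 4/5 20/13 -126/65 74/65 -3 0 S
6 40/29 40/41 -1980/1189 340/1189 -3 1 E
7 5 2 -9/2 -1/2 -4 1 N
final -4 0 W

n=0: pose=(-4,0,W); sL=40/29, sR=8; mL=-252/29, mR=212/29; mL+mR=-40/29 → advance -1; mR−mL=16 → turn +1·90°
n=1: pose=(-3,0,S); sL=4/5, sR=20/13; mL=-126/65, mR=74/65; mL+mR=-4/5 → advance -1; mR−mL=40/13 → turn +1·90°
n=2: pose=(-3,1,E); sL=40/29, sR=40/41; mL=-1980/1189, mR=340/1189; mL+mR=-40/29 → advance -1; mR−mL=80/41 → turn +1·90°
n=3: pose=(-4,1,N); sL=5, sR=2; mL=-9/2, mR=-1/2; mL+mR=-5 → advance -1; mR−mL=4 → turn +1·90°
n=4: pose=(-4,0,W); sL=40/29, sR=8; mL=-252/29, mR=212/29; mL+mR=-40/29 → advance -1; mR−mL=16 → turn +1·90°
n=5: pose=(-3,0,S); sL=4/5, sR=20/13; mL=-126/65, mR=74/65; mL+mR=-4/5 → advance -1; mR−mL=40/13 → turn +1·90°
n=6: pose=(-3,1,E); sL=40/29, sR=40/41; mL=-1980/1189, mR=340/1189; mL+mR=-40/29 → advance -1; mR−mL=80/41 → turn +1·90°
n=7: pose=(-4,1,N); sL=5, sR=2; mL=-9/2, mR=-1/2; mL+mR=-5 → advance -1; mR−mL=4 → turn +1·90°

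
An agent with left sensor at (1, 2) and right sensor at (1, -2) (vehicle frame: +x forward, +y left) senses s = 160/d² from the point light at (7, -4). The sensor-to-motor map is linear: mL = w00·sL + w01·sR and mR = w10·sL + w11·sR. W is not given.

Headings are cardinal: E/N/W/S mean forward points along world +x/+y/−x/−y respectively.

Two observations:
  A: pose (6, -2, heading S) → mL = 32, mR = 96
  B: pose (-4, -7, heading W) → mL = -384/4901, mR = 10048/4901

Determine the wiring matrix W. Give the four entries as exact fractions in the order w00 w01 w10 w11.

1/2 -1/2 1 1

obs A: pose=(6,-2,S) → sL=80, sR=16, mL=32, mR=96
obs B: pose=(-4,-7,W) → sL=160/169, sR=32/29, mL=-384/4901, mR=10048/4901
sensor matrix S = [[80, 16], [160/169, 32/29]]; det S = 358400/4901
solve [mL_A; mL_B] = S·[w00; w01] and [mR_A; mR_B] = S·[w10; w11]:
  w00 = 1/2, w01 = -1/2, w10 = 1, w11 = 1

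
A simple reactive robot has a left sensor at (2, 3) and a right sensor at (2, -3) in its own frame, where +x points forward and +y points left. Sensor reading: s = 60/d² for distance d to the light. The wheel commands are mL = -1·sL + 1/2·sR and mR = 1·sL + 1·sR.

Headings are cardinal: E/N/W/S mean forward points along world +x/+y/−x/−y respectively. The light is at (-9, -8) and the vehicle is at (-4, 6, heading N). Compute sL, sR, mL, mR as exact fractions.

3/13 3/16 -57/416 87/208

left sensor world pos  = (-7, 8); dL² = 260
right sensor world pos = (-1, 8); dR² = 320
sL = 60/260 = 3/13
sR = 60/320 = 3/16
mL = -1·sL + 1/2·sR = -57/416
mR = 1·sL + 1·sR = 87/208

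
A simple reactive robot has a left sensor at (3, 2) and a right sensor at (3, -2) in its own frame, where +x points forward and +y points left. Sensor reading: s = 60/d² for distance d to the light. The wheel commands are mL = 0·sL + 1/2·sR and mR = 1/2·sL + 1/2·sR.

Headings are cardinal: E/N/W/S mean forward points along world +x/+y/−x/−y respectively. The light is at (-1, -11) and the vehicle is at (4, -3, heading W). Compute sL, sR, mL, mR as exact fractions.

left sensor world pos  = (1, -5); dL² = 40
right sensor world pos = (1, -1); dR² = 104
sL = 60/40 = 3/2
sR = 60/104 = 15/26
mL = 0·sL + 1/2·sR = 15/52
mR = 1/2·sL + 1/2·sR = 27/26

3/2 15/26 15/52 27/26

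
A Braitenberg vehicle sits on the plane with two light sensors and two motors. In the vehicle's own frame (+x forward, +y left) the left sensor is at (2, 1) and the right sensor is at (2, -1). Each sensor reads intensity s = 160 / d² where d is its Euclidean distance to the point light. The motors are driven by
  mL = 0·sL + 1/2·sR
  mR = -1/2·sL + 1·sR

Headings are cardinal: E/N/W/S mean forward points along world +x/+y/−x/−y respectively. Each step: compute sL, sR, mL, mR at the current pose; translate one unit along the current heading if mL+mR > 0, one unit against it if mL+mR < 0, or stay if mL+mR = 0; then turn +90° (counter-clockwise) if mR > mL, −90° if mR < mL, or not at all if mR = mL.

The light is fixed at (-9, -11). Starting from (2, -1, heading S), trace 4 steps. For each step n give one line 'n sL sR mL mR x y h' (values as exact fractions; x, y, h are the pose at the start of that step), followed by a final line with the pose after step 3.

n=0: pose=(2,-1,S); sL=10/13, sR=40/41; mL=20/41, mR=315/533; mL+mR=575/533 → advance +1; mR−mL=55/533 → turn +1·90°
n=1: pose=(2,-2,E); sL=160/269, sR=160/233; mL=80/233, mR=24400/62677; mL+mR=45920/62677 → advance +1; mR−mL=2880/62677 → turn +1·90°
n=2: pose=(3,-2,N); sL=80/121, sR=16/29; mL=8/29, mR=776/3509; mL+mR=1744/3509 → advance +1; mR−mL=-192/3509 → turn -1·90°
n=3: pose=(3,-1,E); sL=160/317, sR=160/277; mL=80/277, mR=28560/87809; mL+mR=53920/87809 → advance +1; mR−mL=3200/87809 → turn +1·90°

0 10/13 40/41 20/41 315/533 2 -1 S
1 160/269 160/233 80/233 24400/62677 2 -2 E
2 80/121 16/29 8/29 776/3509 3 -2 N
3 160/317 160/277 80/277 28560/87809 3 -1 E
final 4 -1 N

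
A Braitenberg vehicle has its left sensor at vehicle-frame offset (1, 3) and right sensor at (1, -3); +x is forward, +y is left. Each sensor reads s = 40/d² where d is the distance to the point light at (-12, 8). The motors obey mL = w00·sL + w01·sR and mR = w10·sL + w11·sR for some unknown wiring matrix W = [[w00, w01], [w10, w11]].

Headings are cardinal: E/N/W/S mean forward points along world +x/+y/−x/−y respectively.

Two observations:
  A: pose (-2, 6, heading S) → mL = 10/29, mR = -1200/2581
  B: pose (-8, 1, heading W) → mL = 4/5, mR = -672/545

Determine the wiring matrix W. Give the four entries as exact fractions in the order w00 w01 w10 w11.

obs A: pose=(-2,6,S) → sL=20/89, sR=20/29, mL=10/29, mR=-1200/2581
obs B: pose=(-8,1,W) → sL=40/109, sR=8/5, mL=4/5, mR=-672/545
sensor matrix S = [[20/89, 20/29], [40/109, 8/5]]; det S = 29952/281329
solve [mL_A; mL_B] = S·[w00; w01] and [mR_A; mR_B] = S·[w10; w11]:
  w00 = 0, w01 = 1/2, w10 = 1, w11 = -1

0 1/2 1 -1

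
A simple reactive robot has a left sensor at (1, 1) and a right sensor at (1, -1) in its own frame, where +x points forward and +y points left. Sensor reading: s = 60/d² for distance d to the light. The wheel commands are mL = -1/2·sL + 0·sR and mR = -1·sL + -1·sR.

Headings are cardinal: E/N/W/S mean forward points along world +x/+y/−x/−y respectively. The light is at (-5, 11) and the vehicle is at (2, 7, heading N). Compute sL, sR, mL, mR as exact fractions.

4/3 60/73 -2/3 -472/219

left sensor world pos  = (1, 8); dL² = 45
right sensor world pos = (3, 8); dR² = 73
sL = 60/45 = 4/3
sR = 60/73 = 60/73
mL = -1/2·sL + 0·sR = -2/3
mR = -1·sL + -1·sR = -472/219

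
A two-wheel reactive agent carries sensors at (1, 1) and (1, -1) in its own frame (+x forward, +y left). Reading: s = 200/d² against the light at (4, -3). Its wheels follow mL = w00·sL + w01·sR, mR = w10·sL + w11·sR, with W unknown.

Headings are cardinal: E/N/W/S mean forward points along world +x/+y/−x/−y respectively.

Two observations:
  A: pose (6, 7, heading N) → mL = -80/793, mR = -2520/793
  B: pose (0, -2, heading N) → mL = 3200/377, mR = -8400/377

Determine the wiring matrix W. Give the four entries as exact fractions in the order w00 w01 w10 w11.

-1 1 -1 -1

obs A: pose=(6,7,N) → sL=100/61, sR=20/13, mL=-80/793, mR=-2520/793
obs B: pose=(0,-2,N) → sL=200/29, sR=200/13, mL=3200/377, mR=-8400/377
sensor matrix S = [[100/61, 20/13], [200/29, 200/13]]; det S = 336000/22997
solve [mL_A; mL_B] = S·[w00; w01] and [mR_A; mR_B] = S·[w10; w11]:
  w00 = -1, w01 = 1, w10 = -1, w11 = -1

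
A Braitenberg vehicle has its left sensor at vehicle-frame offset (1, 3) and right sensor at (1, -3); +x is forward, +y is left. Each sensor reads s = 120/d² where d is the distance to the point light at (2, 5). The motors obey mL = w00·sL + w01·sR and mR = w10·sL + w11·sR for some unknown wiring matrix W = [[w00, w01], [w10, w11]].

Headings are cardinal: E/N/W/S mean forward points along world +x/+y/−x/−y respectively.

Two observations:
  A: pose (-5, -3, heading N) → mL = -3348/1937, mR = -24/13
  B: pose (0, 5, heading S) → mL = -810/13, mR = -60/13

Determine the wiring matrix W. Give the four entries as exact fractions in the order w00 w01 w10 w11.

obs A: pose=(-5,-3,N) → sL=120/149, sR=24/13, mL=-3348/1937, mR=-24/13
obs B: pose=(0,5,S) → sL=60, sR=60/13, mL=-810/13, mR=-60/13
sensor matrix S = [[120/149, 24/13], [60, 60/13]]; det S = -207360/1937
solve [mL_A; mL_B] = S·[w00; w01] and [mR_A; mR_B] = S·[w10; w11]:
  w00 = -1, w01 = -1/2, w10 = 0, w11 = -1

-1 -1/2 0 -1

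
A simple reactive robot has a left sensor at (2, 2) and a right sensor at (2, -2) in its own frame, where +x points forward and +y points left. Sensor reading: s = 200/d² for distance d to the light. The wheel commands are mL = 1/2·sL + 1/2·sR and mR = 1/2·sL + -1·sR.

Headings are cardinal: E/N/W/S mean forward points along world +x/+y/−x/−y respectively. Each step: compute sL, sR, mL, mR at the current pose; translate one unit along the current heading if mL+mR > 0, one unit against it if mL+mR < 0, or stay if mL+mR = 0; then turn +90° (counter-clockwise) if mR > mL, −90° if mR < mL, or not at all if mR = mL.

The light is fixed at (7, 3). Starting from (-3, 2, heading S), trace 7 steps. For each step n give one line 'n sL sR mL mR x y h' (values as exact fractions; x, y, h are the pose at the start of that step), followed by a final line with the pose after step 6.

n=0: pose=(-3,2,S); sL=200/73, sR=200/153; mL=22600/11169, mR=700/11169; mL+mR=23300/11169 → advance +1; mR−mL=-100/51 → turn -1·90°
n=1: pose=(-3,1,W); sL=5/4, sR=25/18; mL=95/72, mR=-55/72; mL+mR=5/9 → advance +1; mR−mL=-25/12 → turn -1·90°
n=2: pose=(-4,1,N); sL=200/169, sR=200/81; mL=25000/13689, mR=-25700/13689; mL+mR=-700/13689 → advance -1; mR−mL=-100/27 → turn -1·90°
n=3: pose=(-4,0,E); sL=100/41, sR=100/53; mL=4700/2173, mR=-1450/2173; mL+mR=3250/2173 → advance +1; mR−mL=-150/53 → turn -1·90°
n=4: pose=(-3,0,S); sL=200/89, sR=200/169; mL=25800/15041, mR=-900/15041; mL+mR=24900/15041 → advance +1; mR−mL=-300/169 → turn -1·90°
n=5: pose=(-3,-1,W); sL=10/9, sR=50/37; mL=410/333, mR=-265/333; mL+mR=145/333 → advance +1; mR−mL=-75/37 → turn -1·90°
n=6: pose=(-4,-1,N); sL=200/173, sR=40/17; mL=5160/2941, mR=-5220/2941; mL+mR=-60/2941 → advance -1; mR−mL=-60/17 → turn -1·90°

0 200/73 200/153 22600/11169 700/11169 -3 2 S
1 5/4 25/18 95/72 -55/72 -3 1 W
2 200/169 200/81 25000/13689 -25700/13689 -4 1 N
3 100/41 100/53 4700/2173 -1450/2173 -4 0 E
4 200/89 200/169 25800/15041 -900/15041 -3 0 S
5 10/9 50/37 410/333 -265/333 -3 -1 W
6 200/173 40/17 5160/2941 -5220/2941 -4 -1 N
final -4 -2 E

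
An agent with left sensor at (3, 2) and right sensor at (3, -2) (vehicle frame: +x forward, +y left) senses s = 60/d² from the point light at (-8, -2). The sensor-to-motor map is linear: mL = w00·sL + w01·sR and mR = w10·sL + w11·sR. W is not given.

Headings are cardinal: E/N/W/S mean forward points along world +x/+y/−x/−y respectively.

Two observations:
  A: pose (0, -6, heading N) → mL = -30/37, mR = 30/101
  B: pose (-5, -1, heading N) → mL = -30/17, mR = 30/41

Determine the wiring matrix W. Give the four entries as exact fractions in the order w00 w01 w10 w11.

-1/2 0 0 1/2

obs A: pose=(0,-6,N) → sL=60/37, sR=60/101, mL=-30/37, mR=30/101
obs B: pose=(-5,-1,N) → sL=60/17, sR=60/41, mL=-30/17, mR=30/41
sensor matrix S = [[60/37, 60/101], [60/17, 60/41]]; det S = 720000/2604689
solve [mL_A; mL_B] = S·[w00; w01] and [mR_A; mR_B] = S·[w10; w11]:
  w00 = -1/2, w01 = 0, w10 = 0, w11 = 1/2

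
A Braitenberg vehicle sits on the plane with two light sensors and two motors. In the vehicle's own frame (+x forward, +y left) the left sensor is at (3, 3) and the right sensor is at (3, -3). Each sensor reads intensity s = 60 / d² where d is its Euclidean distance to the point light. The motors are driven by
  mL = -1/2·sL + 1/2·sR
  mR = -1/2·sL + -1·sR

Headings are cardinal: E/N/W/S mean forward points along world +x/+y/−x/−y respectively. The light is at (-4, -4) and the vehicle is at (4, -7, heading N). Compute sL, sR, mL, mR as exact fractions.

12/5 60/121 -576/605 -1026/605

left sensor world pos  = (1, -4); dL² = 25
right sensor world pos = (7, -4); dR² = 121
sL = 60/25 = 12/5
sR = 60/121 = 60/121
mL = -1/2·sL + 1/2·sR = -576/605
mR = -1/2·sL + -1·sR = -1026/605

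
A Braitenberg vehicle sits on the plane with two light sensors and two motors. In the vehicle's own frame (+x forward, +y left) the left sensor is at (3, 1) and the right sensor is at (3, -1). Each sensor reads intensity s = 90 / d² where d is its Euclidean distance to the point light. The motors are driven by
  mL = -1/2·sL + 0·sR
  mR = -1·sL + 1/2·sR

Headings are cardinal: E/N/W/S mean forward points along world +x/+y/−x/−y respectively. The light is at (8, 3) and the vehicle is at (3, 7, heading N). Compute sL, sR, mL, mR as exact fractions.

left sensor world pos  = (2, 10); dL² = 85
right sensor world pos = (4, 10); dR² = 65
sL = 90/85 = 18/17
sR = 90/65 = 18/13
mL = -1/2·sL + 0·sR = -9/17
mR = -1·sL + 1/2·sR = -81/221

18/17 18/13 -9/17 -81/221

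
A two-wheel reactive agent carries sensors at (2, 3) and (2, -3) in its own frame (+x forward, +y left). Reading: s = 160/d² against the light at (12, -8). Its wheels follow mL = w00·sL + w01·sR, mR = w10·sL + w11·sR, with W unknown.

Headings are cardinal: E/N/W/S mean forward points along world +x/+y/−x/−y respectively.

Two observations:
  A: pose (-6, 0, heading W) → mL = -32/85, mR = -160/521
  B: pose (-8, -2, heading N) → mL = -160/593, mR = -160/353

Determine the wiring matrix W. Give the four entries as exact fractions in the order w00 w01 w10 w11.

-1 0 0 -1

obs A: pose=(-6,0,W) → sL=32/85, sR=160/521, mL=-32/85, mR=-160/521
obs B: pose=(-8,-2,N) → sL=160/593, sR=160/353, mL=-160/593, mR=-160/353
sensor matrix S = [[32/85, 160/521], [160/593, 160/353]]; det S = 162742272/1854026953
solve [mL_A; mL_B] = S·[w00; w01] and [mR_A; mR_B] = S·[w10; w11]:
  w00 = -1, w01 = 0, w10 = 0, w11 = -1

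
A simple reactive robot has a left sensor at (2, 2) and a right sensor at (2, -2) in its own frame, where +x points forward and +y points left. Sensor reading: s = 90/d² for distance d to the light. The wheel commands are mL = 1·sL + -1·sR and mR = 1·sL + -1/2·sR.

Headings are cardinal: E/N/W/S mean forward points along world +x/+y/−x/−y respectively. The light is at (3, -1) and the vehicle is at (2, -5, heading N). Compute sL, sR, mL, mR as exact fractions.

90/13 18 -144/13 -27/13

left sensor world pos  = (0, -3); dL² = 13
right sensor world pos = (4, -3); dR² = 5
sL = 90/13 = 90/13
sR = 90/5 = 18
mL = 1·sL + -1·sR = -144/13
mR = 1·sL + -1/2·sR = -27/13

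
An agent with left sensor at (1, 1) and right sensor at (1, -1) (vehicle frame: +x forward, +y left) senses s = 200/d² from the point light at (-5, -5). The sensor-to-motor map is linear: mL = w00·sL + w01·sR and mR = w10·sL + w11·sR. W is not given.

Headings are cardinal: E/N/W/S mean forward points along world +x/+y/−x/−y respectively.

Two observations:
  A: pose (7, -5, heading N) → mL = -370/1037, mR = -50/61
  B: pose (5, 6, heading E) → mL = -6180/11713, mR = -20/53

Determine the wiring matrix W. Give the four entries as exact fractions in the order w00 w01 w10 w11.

obs A: pose=(7,-5,N) → sL=100/61, sR=20/17, mL=-370/1037, mR=-50/61
obs B: pose=(5,6,E) → sL=40/53, sR=200/221, mL=-6180/11713, mR=-20/53
sensor matrix S = [[100/61, 20/17], [40/53, 200/221]]; det S = 425600/714493
solve [mL_A; mL_B] = S·[w00; w01] and [mR_A; mR_B] = S·[w10; w11]:
  w00 = 1/2, w01 = -1, w10 = -1/2, w11 = 0

1/2 -1 -1/2 0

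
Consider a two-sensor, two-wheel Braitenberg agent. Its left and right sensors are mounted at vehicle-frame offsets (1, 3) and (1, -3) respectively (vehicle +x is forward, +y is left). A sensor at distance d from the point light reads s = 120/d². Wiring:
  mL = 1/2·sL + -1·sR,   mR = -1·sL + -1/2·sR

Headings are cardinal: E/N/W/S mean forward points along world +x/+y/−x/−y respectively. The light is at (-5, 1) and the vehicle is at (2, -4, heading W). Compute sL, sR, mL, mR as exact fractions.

6/5 3 -12/5 -27/10

left sensor world pos  = (1, -7); dL² = 100
right sensor world pos = (1, -1); dR² = 40
sL = 120/100 = 6/5
sR = 120/40 = 3
mL = 1/2·sL + -1·sR = -12/5
mR = -1·sL + -1/2·sR = -27/10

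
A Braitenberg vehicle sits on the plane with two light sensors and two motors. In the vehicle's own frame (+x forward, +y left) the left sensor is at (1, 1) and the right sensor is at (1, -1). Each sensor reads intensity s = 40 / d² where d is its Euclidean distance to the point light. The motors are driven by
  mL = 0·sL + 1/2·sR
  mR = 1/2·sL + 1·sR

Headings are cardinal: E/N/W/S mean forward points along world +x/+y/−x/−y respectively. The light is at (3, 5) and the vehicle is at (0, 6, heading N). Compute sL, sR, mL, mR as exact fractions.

left sensor world pos  = (-1, 7); dL² = 20
right sensor world pos = (1, 7); dR² = 8
sL = 40/20 = 2
sR = 40/8 = 5
mL = 0·sL + 1/2·sR = 5/2
mR = 1/2·sL + 1·sR = 6

2 5 5/2 6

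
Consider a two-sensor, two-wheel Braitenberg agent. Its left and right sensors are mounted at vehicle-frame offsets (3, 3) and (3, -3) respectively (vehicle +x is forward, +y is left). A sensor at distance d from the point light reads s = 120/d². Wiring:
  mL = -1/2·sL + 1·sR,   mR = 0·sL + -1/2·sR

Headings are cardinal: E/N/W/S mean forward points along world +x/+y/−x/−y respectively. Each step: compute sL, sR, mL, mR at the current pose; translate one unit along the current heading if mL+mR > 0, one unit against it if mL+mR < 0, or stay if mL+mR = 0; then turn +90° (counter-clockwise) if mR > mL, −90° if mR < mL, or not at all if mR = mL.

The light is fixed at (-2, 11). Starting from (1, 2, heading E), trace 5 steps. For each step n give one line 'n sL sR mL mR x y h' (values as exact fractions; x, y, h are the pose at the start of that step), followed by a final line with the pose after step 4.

n=0: pose=(1,2,E); sL=5/3, sR=2/3; mL=-1/6, mR=-1/3; mL+mR=-1/2 → advance -1; mR−mL=-1/6 → turn -1·90°
n=1: pose=(0,2,S); sL=120/169, sR=24/29; mL=2316/4901, mR=-12/29; mL+mR=288/4901 → advance +1; mR−mL=-4344/4901 → turn -1·90°
n=2: pose=(0,1,W); sL=12/17, sR=12/5; mL=174/85, mR=-6/5; mL+mR=72/85 → advance +1; mR−mL=-276/85 → turn -1·90°
n=3: pose=(-1,1,N); sL=120/53, sR=24/13; mL=492/689, mR=-12/13; mL+mR=-144/689 → advance -1; mR−mL=-1128/689 → turn -1·90°
n=4: pose=(-1,0,E); sL=3/2, sR=30/53; mL=-39/212, mR=-15/53; mL+mR=-99/212 → advance -1; mR−mL=-21/212 → turn -1·90°

0 5/3 2/3 -1/6 -1/3 1 2 E
1 120/169 24/29 2316/4901 -12/29 0 2 S
2 12/17 12/5 174/85 -6/5 0 1 W
3 120/53 24/13 492/689 -12/13 -1 1 N
4 3/2 30/53 -39/212 -15/53 -1 0 E
final -2 0 S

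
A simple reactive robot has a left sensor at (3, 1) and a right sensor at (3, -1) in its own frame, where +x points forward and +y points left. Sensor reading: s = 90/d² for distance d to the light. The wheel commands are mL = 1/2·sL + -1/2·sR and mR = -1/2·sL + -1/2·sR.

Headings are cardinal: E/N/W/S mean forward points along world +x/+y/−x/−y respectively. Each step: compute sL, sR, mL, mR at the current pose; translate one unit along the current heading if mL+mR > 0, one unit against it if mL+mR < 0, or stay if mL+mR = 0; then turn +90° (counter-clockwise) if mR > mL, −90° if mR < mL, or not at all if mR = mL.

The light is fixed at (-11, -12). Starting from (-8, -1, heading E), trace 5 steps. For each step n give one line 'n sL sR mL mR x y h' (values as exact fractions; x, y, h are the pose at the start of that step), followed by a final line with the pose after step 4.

n=0: pose=(-8,-1,E); sL=1/2, sR=45/68; mL=-11/136, mR=-79/136; mL+mR=-45/68 → advance -1; mR−mL=-1/2 → turn -1·90°
n=1: pose=(-9,-1,S); sL=90/73, sR=18/13; mL=-72/949, mR=-1242/949; mL+mR=-18/13 → advance -1; mR−mL=-90/73 → turn -1·90°
n=2: pose=(-9,0,W); sL=45/61, sR=9/17; mL=108/1037, mR=-657/1037; mL+mR=-9/17 → advance -1; mR−mL=-45/61 → turn -1·90°
n=3: pose=(-8,0,N); sL=90/229, sR=90/241; mL=540/55189, mR=-21150/55189; mL+mR=-90/241 → advance -1; mR−mL=-90/229 → turn -1·90°
n=4: pose=(-8,-1,E); sL=1/2, sR=45/68; mL=-11/136, mR=-79/136; mL+mR=-45/68 → advance -1; mR−mL=-1/2 → turn -1·90°

0 1/2 45/68 -11/136 -79/136 -8 -1 E
1 90/73 18/13 -72/949 -1242/949 -9 -1 S
2 45/61 9/17 108/1037 -657/1037 -9 0 W
3 90/229 90/241 540/55189 -21150/55189 -8 0 N
4 1/2 45/68 -11/136 -79/136 -8 -1 E
final -9 -1 S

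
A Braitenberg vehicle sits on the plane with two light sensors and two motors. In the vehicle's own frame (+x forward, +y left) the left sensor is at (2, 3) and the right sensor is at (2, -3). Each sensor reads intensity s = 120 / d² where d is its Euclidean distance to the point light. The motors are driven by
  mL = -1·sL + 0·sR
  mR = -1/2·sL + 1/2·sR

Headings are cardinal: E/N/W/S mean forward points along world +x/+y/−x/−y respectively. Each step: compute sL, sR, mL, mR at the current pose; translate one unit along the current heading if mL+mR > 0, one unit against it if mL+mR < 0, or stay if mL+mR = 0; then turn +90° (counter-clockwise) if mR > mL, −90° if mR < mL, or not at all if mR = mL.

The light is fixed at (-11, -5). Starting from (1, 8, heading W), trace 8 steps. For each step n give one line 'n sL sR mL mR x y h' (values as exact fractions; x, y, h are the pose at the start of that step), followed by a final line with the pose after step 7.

0 3/5 30/89 -3/5 -117/890 1 8 W
1 120/377 120/221 -120/377 720/6409 2 8 S
2 60/257 60/173 -60/257 2520/44461 2 9 E
3 120/337 120/481 -120/337 -8640/162097 1 9 N
4 3/5 30/89 -3/5 -117/890 1 8 W
5 120/377 120/221 -120/377 720/6409 2 8 S
6 60/257 60/173 -60/257 2520/44461 2 9 E
7 120/337 120/481 -120/337 -8640/162097 1 9 N
final 1 8 W

n=0: pose=(1,8,W); sL=3/5, sR=30/89; mL=-3/5, mR=-117/890; mL+mR=-651/890 → advance -1; mR−mL=417/890 → turn +1·90°
n=1: pose=(2,8,S); sL=120/377, sR=120/221; mL=-120/377, mR=720/6409; mL+mR=-1320/6409 → advance -1; mR−mL=2760/6409 → turn +1·90°
n=2: pose=(2,9,E); sL=60/257, sR=60/173; mL=-60/257, mR=2520/44461; mL+mR=-7860/44461 → advance -1; mR−mL=12900/44461 → turn +1·90°
n=3: pose=(1,9,N); sL=120/337, sR=120/481; mL=-120/337, mR=-8640/162097; mL+mR=-66360/162097 → advance -1; mR−mL=49080/162097 → turn +1·90°
n=4: pose=(1,8,W); sL=3/5, sR=30/89; mL=-3/5, mR=-117/890; mL+mR=-651/890 → advance -1; mR−mL=417/890 → turn +1·90°
n=5: pose=(2,8,S); sL=120/377, sR=120/221; mL=-120/377, mR=720/6409; mL+mR=-1320/6409 → advance -1; mR−mL=2760/6409 → turn +1·90°
n=6: pose=(2,9,E); sL=60/257, sR=60/173; mL=-60/257, mR=2520/44461; mL+mR=-7860/44461 → advance -1; mR−mL=12900/44461 → turn +1·90°
n=7: pose=(1,9,N); sL=120/337, sR=120/481; mL=-120/337, mR=-8640/162097; mL+mR=-66360/162097 → advance -1; mR−mL=49080/162097 → turn +1·90°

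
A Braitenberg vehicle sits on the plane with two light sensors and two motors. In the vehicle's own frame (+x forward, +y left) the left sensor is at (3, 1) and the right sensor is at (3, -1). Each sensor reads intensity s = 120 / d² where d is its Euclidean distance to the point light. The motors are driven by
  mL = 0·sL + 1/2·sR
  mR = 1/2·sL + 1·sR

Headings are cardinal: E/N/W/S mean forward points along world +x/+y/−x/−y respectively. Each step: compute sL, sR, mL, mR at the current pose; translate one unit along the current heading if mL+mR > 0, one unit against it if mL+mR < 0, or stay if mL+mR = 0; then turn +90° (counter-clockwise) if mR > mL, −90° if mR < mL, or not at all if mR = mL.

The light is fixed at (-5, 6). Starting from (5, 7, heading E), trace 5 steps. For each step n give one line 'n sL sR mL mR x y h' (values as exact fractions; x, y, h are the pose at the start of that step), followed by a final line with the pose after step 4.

0 120/173 120/169 60/169 30900/29237 5 7 E
1 30/29 3/4 3/8 147/116 6 7 N
2 24/13 120/73 60/73 2436/949 6 8 W
3 60/61 60/41 30/41 4890/2501 5 8 S
4 120/173 120/169 60/169 30900/29237 5 7 E
final 6 7 N

n=0: pose=(5,7,E); sL=120/173, sR=120/169; mL=60/169, mR=30900/29237; mL+mR=41280/29237 → advance +1; mR−mL=20520/29237 → turn +1·90°
n=1: pose=(6,7,N); sL=30/29, sR=3/4; mL=3/8, mR=147/116; mL+mR=381/232 → advance +1; mR−mL=207/232 → turn +1·90°
n=2: pose=(6,8,W); sL=24/13, sR=120/73; mL=60/73, mR=2436/949; mL+mR=3216/949 → advance +1; mR−mL=1656/949 → turn +1·90°
n=3: pose=(5,8,S); sL=60/61, sR=60/41; mL=30/41, mR=4890/2501; mL+mR=6720/2501 → advance +1; mR−mL=3060/2501 → turn +1·90°
n=4: pose=(5,7,E); sL=120/173, sR=120/169; mL=60/169, mR=30900/29237; mL+mR=41280/29237 → advance +1; mR−mL=20520/29237 → turn +1·90°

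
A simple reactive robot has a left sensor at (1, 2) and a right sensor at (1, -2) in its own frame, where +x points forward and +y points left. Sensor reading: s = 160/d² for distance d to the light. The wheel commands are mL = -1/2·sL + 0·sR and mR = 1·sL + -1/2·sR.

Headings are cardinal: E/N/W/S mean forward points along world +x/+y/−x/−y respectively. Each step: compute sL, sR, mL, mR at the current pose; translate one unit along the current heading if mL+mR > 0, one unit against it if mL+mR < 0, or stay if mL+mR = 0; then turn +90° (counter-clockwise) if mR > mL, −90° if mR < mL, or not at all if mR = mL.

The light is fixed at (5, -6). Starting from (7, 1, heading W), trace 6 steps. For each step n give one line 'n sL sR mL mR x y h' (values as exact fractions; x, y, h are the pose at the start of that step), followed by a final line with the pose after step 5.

n=0: pose=(7,1,W); sL=80/13, sR=80/41; mL=-40/13, mR=2760/533; mL+mR=1120/533 → advance +1; mR−mL=4400/533 → turn +1·90°
n=1: pose=(6,1,S); sL=32/9, sR=160/37; mL=-16/9, mR=464/333; mL+mR=-128/333 → advance -1; mR−mL=352/111 → turn +1·90°
n=2: pose=(6,2,E); sL=20/13, sR=4; mL=-10/13, mR=-6/13; mL+mR=-16/13 → advance -1; mR−mL=4/13 → turn +1·90°
n=3: pose=(5,2,N); sL=32/17, sR=32/17; mL=-16/17, mR=16/17; mL+mR=0 → advance +0; mR−mL=32/17 → turn +1·90°
n=4: pose=(5,2,W); sL=160/37, sR=160/101; mL=-80/37, mR=13200/3737; mL+mR=5120/3737 → advance +1; mR−mL=21280/3737 → turn +1·90°
n=5: pose=(4,2,S); sL=16/5, sR=80/29; mL=-8/5, mR=264/145; mL+mR=32/145 → advance +1; mR−mL=496/145 → turn +1·90°

0 80/13 80/41 -40/13 2760/533 7 1 W
1 32/9 160/37 -16/9 464/333 6 1 S
2 20/13 4 -10/13 -6/13 6 2 E
3 32/17 32/17 -16/17 16/17 5 2 N
4 160/37 160/101 -80/37 13200/3737 5 2 W
5 16/5 80/29 -8/5 264/145 4 2 S
final 4 1 E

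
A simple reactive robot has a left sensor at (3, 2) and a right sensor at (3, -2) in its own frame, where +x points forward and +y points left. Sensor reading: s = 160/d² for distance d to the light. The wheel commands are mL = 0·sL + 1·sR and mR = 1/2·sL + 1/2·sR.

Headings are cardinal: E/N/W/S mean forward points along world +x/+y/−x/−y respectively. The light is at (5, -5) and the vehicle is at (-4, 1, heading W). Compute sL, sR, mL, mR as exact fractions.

1 10/13 10/13 23/26

left sensor world pos  = (-7, -1); dL² = 160
right sensor world pos = (-7, 3); dR² = 208
sL = 160/160 = 1
sR = 160/208 = 10/13
mL = 0·sL + 1·sR = 10/13
mR = 1/2·sL + 1/2·sR = 23/26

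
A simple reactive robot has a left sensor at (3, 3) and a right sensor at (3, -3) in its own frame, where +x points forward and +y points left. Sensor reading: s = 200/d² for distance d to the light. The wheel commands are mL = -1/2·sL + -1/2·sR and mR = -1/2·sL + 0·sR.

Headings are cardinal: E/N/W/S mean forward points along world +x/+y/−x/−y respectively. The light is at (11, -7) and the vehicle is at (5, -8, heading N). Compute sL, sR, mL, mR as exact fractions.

40/17 200/13 -1960/221 -20/17

left sensor world pos  = (2, -5); dL² = 85
right sensor world pos = (8, -5); dR² = 13
sL = 200/85 = 40/17
sR = 200/13 = 200/13
mL = -1/2·sL + -1/2·sR = -1960/221
mR = -1/2·sL + 0·sR = -20/17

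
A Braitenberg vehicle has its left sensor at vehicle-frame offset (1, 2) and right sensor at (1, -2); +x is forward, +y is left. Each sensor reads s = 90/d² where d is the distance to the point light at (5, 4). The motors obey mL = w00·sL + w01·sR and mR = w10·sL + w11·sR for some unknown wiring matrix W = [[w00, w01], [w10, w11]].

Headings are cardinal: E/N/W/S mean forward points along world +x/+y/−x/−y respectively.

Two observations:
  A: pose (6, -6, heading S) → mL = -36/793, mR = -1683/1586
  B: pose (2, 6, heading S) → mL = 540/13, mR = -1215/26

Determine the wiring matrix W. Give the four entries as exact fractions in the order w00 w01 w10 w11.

obs A: pose=(6,-6,S) → sL=9/13, sR=45/61, mL=-36/793, mR=-1683/1586
obs B: pose=(2,6,S) → sL=45, sR=45/13, mL=540/13, mR=-1215/26
sensor matrix S = [[9/13, 45/61], [45, 45/13]]; det S = -317520/10309
solve [mL_A; mL_B] = S·[w00; w01] and [mR_A; mR_B] = S·[w10; w11]:
  w00 = 1, w01 = -1, w10 = -1, w11 = -1/2

1 -1 -1 -1/2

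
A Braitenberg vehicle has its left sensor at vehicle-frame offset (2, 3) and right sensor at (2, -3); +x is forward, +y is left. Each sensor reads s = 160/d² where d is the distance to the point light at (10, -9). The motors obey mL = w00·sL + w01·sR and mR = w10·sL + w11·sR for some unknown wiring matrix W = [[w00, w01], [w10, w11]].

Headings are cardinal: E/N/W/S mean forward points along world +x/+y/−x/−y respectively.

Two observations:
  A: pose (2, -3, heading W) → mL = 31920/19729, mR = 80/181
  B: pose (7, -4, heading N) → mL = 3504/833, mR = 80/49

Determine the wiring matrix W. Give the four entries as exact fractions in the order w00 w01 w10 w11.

1/2 1 0 1/2

obs A: pose=(2,-3,W) → sL=160/109, sR=160/181, mL=31920/19729, mR=80/181
obs B: pose=(7,-4,N) → sL=32/17, sR=160/49, mL=3504/833, mR=80/49
sensor matrix S = [[160/109, 160/181], [32/17, 160/49]]; det S = 51425280/16434257
solve [mL_A; mL_B] = S·[w00; w01] and [mR_A; mR_B] = S·[w10; w11]:
  w00 = 1/2, w01 = 1, w10 = 0, w11 = 1/2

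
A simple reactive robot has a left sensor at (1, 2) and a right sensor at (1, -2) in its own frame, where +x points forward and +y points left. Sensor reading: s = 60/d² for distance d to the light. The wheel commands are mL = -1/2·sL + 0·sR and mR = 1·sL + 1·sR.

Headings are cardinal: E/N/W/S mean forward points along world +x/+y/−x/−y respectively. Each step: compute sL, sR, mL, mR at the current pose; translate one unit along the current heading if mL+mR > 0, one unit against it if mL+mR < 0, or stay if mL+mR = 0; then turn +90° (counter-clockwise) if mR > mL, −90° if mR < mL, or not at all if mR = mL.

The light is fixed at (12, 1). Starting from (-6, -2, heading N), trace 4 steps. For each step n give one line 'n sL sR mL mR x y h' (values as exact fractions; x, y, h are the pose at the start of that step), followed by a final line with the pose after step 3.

0 15/101 3/13 -15/202 498/1313 -6 -2 N
1 60/377 60/361 -30/377 44280/136097 -6 -1 W
2 30/149 2/15 -15/149 748/2235 -7 -1 S
3 12/65 60/349 -6/65 8088/22685 -7 -2 E
final -6 -2 N

n=0: pose=(-6,-2,N); sL=15/101, sR=3/13; mL=-15/202, mR=498/1313; mL+mR=801/2626 → advance +1; mR−mL=1191/2626 → turn +1·90°
n=1: pose=(-6,-1,W); sL=60/377, sR=60/361; mL=-30/377, mR=44280/136097; mL+mR=33450/136097 → advance +1; mR−mL=55110/136097 → turn +1·90°
n=2: pose=(-7,-1,S); sL=30/149, sR=2/15; mL=-15/149, mR=748/2235; mL+mR=523/2235 → advance +1; mR−mL=973/2235 → turn +1·90°
n=3: pose=(-7,-2,E); sL=12/65, sR=60/349; mL=-6/65, mR=8088/22685; mL+mR=5994/22685 → advance +1; mR−mL=10182/22685 → turn +1·90°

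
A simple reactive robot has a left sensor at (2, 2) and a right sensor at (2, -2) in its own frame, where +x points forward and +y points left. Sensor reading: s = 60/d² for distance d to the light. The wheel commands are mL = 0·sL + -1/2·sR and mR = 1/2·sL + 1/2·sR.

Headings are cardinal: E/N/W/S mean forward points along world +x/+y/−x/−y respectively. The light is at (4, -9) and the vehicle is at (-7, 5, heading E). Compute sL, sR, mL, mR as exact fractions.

60/337 4/15 -2/15 1124/5055

left sensor world pos  = (-5, 7); dL² = 337
right sensor world pos = (-5, 3); dR² = 225
sL = 60/337 = 60/337
sR = 60/225 = 4/15
mL = 0·sL + -1/2·sR = -2/15
mR = 1/2·sL + 1/2·sR = 1124/5055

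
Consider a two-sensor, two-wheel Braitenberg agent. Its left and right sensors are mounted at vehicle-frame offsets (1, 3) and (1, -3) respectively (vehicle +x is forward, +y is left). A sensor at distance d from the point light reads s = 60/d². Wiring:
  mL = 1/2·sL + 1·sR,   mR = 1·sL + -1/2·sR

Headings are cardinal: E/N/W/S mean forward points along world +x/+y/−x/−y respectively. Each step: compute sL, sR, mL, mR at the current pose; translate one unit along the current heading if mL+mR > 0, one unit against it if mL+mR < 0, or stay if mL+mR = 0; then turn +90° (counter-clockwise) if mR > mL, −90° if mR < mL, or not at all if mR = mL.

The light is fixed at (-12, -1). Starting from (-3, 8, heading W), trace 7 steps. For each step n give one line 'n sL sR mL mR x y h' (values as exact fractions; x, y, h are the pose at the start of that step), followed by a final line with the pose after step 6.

n=0: pose=(-3,8,W); sL=3/5, sR=15/52; mL=153/260, mR=237/520; mL+mR=543/520 → advance +1; mR−mL=-69/520 → turn -1·90°
n=1: pose=(-4,8,N); sL=12/25, sR=60/221; mL=2826/5525, mR=1902/5525; mL+mR=4728/5525 → advance +1; mR−mL=-924/5525 → turn -1·90°
n=2: pose=(-4,9,E); sL=6/25, sR=6/13; mL=189/325, mR=3/325; mL+mR=192/325 → advance +1; mR−mL=-186/325 → turn -1·90°
n=3: pose=(-3,9,S); sL=4/15, sR=20/39; mL=42/65, mR=2/195; mL+mR=128/195 → advance +1; mR−mL=-124/195 → turn -1·90°
n=4: pose=(-3,8,W); sL=3/5, sR=15/52; mL=153/260, mR=237/520; mL+mR=543/520 → advance +1; mR−mL=-69/520 → turn -1·90°
n=5: pose=(-4,8,N); sL=12/25, sR=60/221; mL=2826/5525, mR=1902/5525; mL+mR=4728/5525 → advance +1; mR−mL=-924/5525 → turn -1·90°
n=6: pose=(-4,9,E); sL=6/25, sR=6/13; mL=189/325, mR=3/325; mL+mR=192/325 → advance +1; mR−mL=-186/325 → turn -1·90°

0 3/5 15/52 153/260 237/520 -3 8 W
1 12/25 60/221 2826/5525 1902/5525 -4 8 N
2 6/25 6/13 189/325 3/325 -4 9 E
3 4/15 20/39 42/65 2/195 -3 9 S
4 3/5 15/52 153/260 237/520 -3 8 W
5 12/25 60/221 2826/5525 1902/5525 -4 8 N
6 6/25 6/13 189/325 3/325 -4 9 E
final -3 9 S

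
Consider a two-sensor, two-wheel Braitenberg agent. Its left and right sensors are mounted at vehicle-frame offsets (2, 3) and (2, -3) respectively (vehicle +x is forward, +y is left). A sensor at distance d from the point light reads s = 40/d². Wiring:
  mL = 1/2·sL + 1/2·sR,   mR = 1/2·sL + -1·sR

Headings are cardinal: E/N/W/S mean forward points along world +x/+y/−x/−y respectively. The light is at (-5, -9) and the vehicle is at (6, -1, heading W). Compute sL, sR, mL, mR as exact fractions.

20/53 20/101 1540/5353 -50/5353

left sensor world pos  = (4, -4); dL² = 106
right sensor world pos = (4, 2); dR² = 202
sL = 40/106 = 20/53
sR = 40/202 = 20/101
mL = 1/2·sL + 1/2·sR = 1540/5353
mR = 1/2·sL + -1·sR = -50/5353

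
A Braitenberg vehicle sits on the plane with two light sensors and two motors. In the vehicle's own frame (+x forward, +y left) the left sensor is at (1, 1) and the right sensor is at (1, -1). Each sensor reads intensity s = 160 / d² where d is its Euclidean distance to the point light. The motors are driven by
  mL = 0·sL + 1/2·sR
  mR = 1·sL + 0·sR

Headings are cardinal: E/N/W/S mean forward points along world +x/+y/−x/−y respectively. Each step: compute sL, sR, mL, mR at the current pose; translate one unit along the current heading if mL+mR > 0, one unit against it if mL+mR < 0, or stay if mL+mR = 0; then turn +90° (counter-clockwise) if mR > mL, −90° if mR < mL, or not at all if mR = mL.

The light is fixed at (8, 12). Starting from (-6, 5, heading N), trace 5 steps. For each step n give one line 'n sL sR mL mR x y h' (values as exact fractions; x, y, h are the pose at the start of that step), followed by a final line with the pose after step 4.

0 160/261 32/41 16/41 160/261 -6 5 N
1 80/137 16/25 8/25 80/137 -6 6 W
2 32/49 32/61 16/61 32/49 -7 6 S
3 20/29 8/13 4/13 20/29 -7 5 E
4 160/261 32/41 16/41 160/261 -6 5 N
final -6 6 W

n=0: pose=(-6,5,N); sL=160/261, sR=32/41; mL=16/41, mR=160/261; mL+mR=10736/10701 → advance +1; mR−mL=2384/10701 → turn +1·90°
n=1: pose=(-6,6,W); sL=80/137, sR=16/25; mL=8/25, mR=80/137; mL+mR=3096/3425 → advance +1; mR−mL=904/3425 → turn +1·90°
n=2: pose=(-7,6,S); sL=32/49, sR=32/61; mL=16/61, mR=32/49; mL+mR=2736/2989 → advance +1; mR−mL=1168/2989 → turn +1·90°
n=3: pose=(-7,5,E); sL=20/29, sR=8/13; mL=4/13, mR=20/29; mL+mR=376/377 → advance +1; mR−mL=144/377 → turn +1·90°
n=4: pose=(-6,5,N); sL=160/261, sR=32/41; mL=16/41, mR=160/261; mL+mR=10736/10701 → advance +1; mR−mL=2384/10701 → turn +1·90°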